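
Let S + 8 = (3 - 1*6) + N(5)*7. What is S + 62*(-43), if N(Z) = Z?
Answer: -2642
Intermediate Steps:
S = 24 (S = -8 + ((3 - 1*6) + 5*7) = -8 + ((3 - 6) + 35) = -8 + (-3 + 35) = -8 + 32 = 24)
S + 62*(-43) = 24 + 62*(-43) = 24 - 2666 = -2642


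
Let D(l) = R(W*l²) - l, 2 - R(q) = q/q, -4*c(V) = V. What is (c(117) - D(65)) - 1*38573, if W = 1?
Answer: -154153/4 ≈ -38538.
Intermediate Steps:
c(V) = -V/4
R(q) = 1 (R(q) = 2 - q/q = 2 - 1*1 = 2 - 1 = 1)
D(l) = 1 - l
(c(117) - D(65)) - 1*38573 = (-¼*117 - (1 - 1*65)) - 1*38573 = (-117/4 - (1 - 65)) - 38573 = (-117/4 - 1*(-64)) - 38573 = (-117/4 + 64) - 38573 = 139/4 - 38573 = -154153/4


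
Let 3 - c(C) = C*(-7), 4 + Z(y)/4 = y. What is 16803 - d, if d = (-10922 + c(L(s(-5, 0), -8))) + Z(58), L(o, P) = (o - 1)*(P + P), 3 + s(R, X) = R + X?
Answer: 26498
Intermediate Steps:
Z(y) = -16 + 4*y
s(R, X) = -3 + R + X (s(R, X) = -3 + (R + X) = -3 + R + X)
L(o, P) = 2*P*(-1 + o) (L(o, P) = (-1 + o)*(2*P) = 2*P*(-1 + o))
c(C) = 3 + 7*C (c(C) = 3 - C*(-7) = 3 - (-7)*C = 3 + 7*C)
d = -9695 (d = (-10922 + (3 + 7*(2*(-8)*(-1 + (-3 - 5 + 0))))) + (-16 + 4*58) = (-10922 + (3 + 7*(2*(-8)*(-1 - 8)))) + (-16 + 232) = (-10922 + (3 + 7*(2*(-8)*(-9)))) + 216 = (-10922 + (3 + 7*144)) + 216 = (-10922 + (3 + 1008)) + 216 = (-10922 + 1011) + 216 = -9911 + 216 = -9695)
16803 - d = 16803 - 1*(-9695) = 16803 + 9695 = 26498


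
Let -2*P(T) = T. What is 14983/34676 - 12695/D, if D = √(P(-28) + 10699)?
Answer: 14983/34676 - 12695*√10713/10713 ≈ -122.22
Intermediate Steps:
P(T) = -T/2
D = √10713 (D = √(-½*(-28) + 10699) = √(14 + 10699) = √10713 ≈ 103.50)
14983/34676 - 12695/D = 14983/34676 - 12695*√10713/10713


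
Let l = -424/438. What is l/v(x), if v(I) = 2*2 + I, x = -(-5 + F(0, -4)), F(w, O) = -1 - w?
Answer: -106/1095 ≈ -0.096804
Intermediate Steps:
x = 6 (x = -(-5 + (-1 - 1*0)) = -(-5 + (-1 + 0)) = -(-5 - 1) = -1*(-6) = 6)
l = -212/219 (l = -424*1/438 = -212/219 ≈ -0.96804)
v(I) = 4 + I
l/v(x) = -212/(219*(4 + 6)) = -212/219/10 = -212/219*1/10 = -106/1095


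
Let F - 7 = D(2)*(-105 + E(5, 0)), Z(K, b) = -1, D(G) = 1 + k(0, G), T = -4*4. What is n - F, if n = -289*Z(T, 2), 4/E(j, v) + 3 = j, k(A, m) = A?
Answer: 385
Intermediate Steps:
T = -16
D(G) = 1 (D(G) = 1 + 0 = 1)
E(j, v) = 4/(-3 + j)
F = -96 (F = 7 + 1*(-105 + 4/(-3 + 5)) = 7 + 1*(-105 + 4/2) = 7 + 1*(-105 + 4*(1/2)) = 7 + 1*(-105 + 2) = 7 + 1*(-103) = 7 - 103 = -96)
n = 289 (n = -289*(-1) = 289)
n - F = 289 - 1*(-96) = 289 + 96 = 385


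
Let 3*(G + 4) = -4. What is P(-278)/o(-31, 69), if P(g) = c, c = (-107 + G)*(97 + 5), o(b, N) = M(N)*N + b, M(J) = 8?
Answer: -11458/521 ≈ -21.992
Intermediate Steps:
G = -16/3 (G = -4 + (⅓)*(-4) = -4 - 4/3 = -16/3 ≈ -5.3333)
o(b, N) = b + 8*N (o(b, N) = 8*N + b = b + 8*N)
c = -11458 (c = (-107 - 16/3)*(97 + 5) = -337/3*102 = -11458)
P(g) = -11458
P(-278)/o(-31, 69) = -11458/(-31 + 8*69) = -11458/(-31 + 552) = -11458/521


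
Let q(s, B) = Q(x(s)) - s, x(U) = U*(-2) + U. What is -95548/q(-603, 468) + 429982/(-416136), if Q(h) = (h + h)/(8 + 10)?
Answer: -1430323231/9957540 ≈ -143.64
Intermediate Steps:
x(U) = -U (x(U) = -2*U + U = -U)
Q(h) = h/9 (Q(h) = (2*h)/18 = (2*h)*(1/18) = h/9)
q(s, B) = -10*s/9 (q(s, B) = (-s)/9 - s = -s/9 - s = -10*s/9)
-95548/q(-603, 468) + 429982/(-416136) = -95548/((-10/9*(-603))) + 429982/(-416136) = -95548/670 + 429982*(-1/416136) = -95548*1/670 - 30713/29724 = -47774/335 - 30713/29724 = -1430323231/9957540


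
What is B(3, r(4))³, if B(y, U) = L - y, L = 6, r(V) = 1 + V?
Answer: 27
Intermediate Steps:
B(y, U) = 6 - y
B(3, r(4))³ = (6 - 1*3)³ = (6 - 3)³ = 3³ = 27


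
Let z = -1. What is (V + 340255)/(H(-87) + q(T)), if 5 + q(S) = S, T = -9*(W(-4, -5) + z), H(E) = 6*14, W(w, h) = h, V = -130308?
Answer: 209947/133 ≈ 1578.5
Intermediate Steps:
H(E) = 84
T = 54 (T = -9*(-5 - 1) = -9*(-6) = 54)
q(S) = -5 + S
(V + 340255)/(H(-87) + q(T)) = (-130308 + 340255)/(84 + (-5 + 54)) = 209947/(84 + 49) = 209947/133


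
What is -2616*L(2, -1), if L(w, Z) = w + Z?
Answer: -2616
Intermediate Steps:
L(w, Z) = Z + w
-2616*L(2, -1) = -2616*(-1 + 2) = -2616*1 = -2616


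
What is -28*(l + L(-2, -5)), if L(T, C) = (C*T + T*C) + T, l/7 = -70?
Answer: 13216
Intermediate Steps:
l = -490 (l = 7*(-70) = -490)
L(T, C) = T + 2*C*T (L(T, C) = (C*T + C*T) + T = 2*C*T + T = T + 2*C*T)
-28*(l + L(-2, -5)) = -28*(-490 - 2*(1 + 2*(-5))) = -28*(-490 - 2*(1 - 10)) = -28*(-490 - 2*(-9)) = -28*(-490 + 18) = -28*(-472) = 13216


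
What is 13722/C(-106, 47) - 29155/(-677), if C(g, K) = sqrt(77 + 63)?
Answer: 29155/677 + 6861*sqrt(35)/35 ≈ 1202.8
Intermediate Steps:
C(g, K) = 2*sqrt(35) (C(g, K) = sqrt(140) = 2*sqrt(35))
13722/C(-106, 47) - 29155/(-677) = 13722/((2*sqrt(35))) - 29155/(-677) = 13722*(sqrt(35)/70) - 29155*(-1/677) = 6861*sqrt(35)/35 + 29155/677 = 29155/677 + 6861*sqrt(35)/35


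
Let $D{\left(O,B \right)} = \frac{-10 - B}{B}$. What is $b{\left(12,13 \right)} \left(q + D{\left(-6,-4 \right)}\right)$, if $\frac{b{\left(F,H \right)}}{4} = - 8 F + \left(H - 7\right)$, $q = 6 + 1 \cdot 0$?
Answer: $-2700$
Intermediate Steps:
$D{\left(O,B \right)} = \frac{-10 - B}{B}$
$q = 6$ ($q = 6 + 0 = 6$)
$b{\left(F,H \right)} = -28 - 32 F + 4 H$ ($b{\left(F,H \right)} = 4 \left(- 8 F + \left(H - 7\right)\right) = 4 \left(- 8 F + \left(-7 + H\right)\right) = 4 \left(-7 + H - 8 F\right) = -28 - 32 F + 4 H$)
$b{\left(12,13 \right)} \left(q + D{\left(-6,-4 \right)}\right) = \left(-28 - 384 + 4 \cdot 13\right) \left(6 + \frac{-10 - -4}{-4}\right) = \left(-28 - 384 + 52\right) \left(6 - \frac{-10 + 4}{4}\right) = - 360 \left(6 - - \frac{3}{2}\right) = - 360 \left(6 + \frac{3}{2}\right) = \left(-360\right) \frac{15}{2} = -2700$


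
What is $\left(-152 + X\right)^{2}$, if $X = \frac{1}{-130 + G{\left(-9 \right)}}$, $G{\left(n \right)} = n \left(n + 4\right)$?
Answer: $\frac{166952241}{7225} \approx 23108.0$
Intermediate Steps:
$G{\left(n \right)} = n \left(4 + n\right)$
$X = - \frac{1}{85}$ ($X = \frac{1}{-130 - 9 \left(4 - 9\right)} = \frac{1}{-130 - -45} = \frac{1}{-130 + 45} = \frac{1}{-85} = - \frac{1}{85} \approx -0.011765$)
$\left(-152 + X\right)^{2} = \left(-152 - \frac{1}{85}\right)^{2} = \left(- \frac{12921}{85}\right)^{2} = \frac{166952241}{7225}$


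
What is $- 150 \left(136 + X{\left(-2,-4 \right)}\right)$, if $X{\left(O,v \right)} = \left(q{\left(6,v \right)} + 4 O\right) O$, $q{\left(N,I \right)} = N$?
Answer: $-21000$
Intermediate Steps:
$X{\left(O,v \right)} = O \left(6 + 4 O\right)$ ($X{\left(O,v \right)} = \left(6 + 4 O\right) O = O \left(6 + 4 O\right)$)
$- 150 \left(136 + X{\left(-2,-4 \right)}\right) = - 150 \left(136 + 2 \left(-2\right) \left(3 + 2 \left(-2\right)\right)\right) = - 150 \left(136 + 2 \left(-2\right) \left(3 - 4\right)\right) = - 150 \left(136 + 2 \left(-2\right) \left(-1\right)\right) = - 150 \left(136 + 4\right) = \left(-150\right) 140 = -21000$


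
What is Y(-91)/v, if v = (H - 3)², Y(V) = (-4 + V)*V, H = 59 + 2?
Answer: 8645/3364 ≈ 2.5699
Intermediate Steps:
H = 61
Y(V) = V*(-4 + V)
v = 3364 (v = (61 - 3)² = 58² = 3364)
Y(-91)/v = -91*(-4 - 91)/3364 = -91*(-95)*(1/3364) = 8645*(1/3364) = 8645/3364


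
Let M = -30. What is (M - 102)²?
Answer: 17424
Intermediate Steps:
(M - 102)² = (-30 - 102)² = (-132)² = 17424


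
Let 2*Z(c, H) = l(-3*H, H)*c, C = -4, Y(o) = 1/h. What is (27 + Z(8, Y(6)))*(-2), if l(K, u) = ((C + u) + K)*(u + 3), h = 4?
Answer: 63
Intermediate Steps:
Y(o) = 1/4
l(K, u) = (3 + u)*(-4 + K + u) (l(K, u) = ((-4 + u) + K)*(u + 3) = (-4 + K + u)*(3 + u) = (3 + u)*(-4 + K + u))
Z(c, H) = c*(-12 - 10*H - 2*H**2)/2 (Z(c, H) = ((-12 + H**2 - H + 3*(-3*H) + (-3*H)*H)*c)/2 = ((-12 + H**2 - H - 9*H - 3*H**2)*c)/2 = ((-12 - 10*H - 2*H**2)*c)/2 = (c*(-12 - 10*H - 2*H**2))/2 = c*(-12 - 10*H - 2*H**2)/2)
(27 + Z(8, Y(6)))*(-2) = (27 + 8*(-6 - (1/4)**2 - 5*1/4))*(-2) = (27 + 8*(-6 - 1*1/16 - 5/4))*(-2) = (27 + 8*(-6 - 1/16 - 5/4))*(-2) = (27 + 8*(-117/16))*(-2) = (27 - 117/2)*(-2) = -63/2*(-2) = 63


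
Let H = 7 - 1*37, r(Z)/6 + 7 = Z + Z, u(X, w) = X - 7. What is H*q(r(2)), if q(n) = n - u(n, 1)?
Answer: -210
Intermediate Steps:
u(X, w) = -7 + X
r(Z) = -42 + 12*Z (r(Z) = -42 + 6*(Z + Z) = -42 + 6*(2*Z) = -42 + 12*Z)
q(n) = 7 (q(n) = n - (-7 + n) = n + (7 - n) = 7)
H = -30 (H = 7 - 37 = -30)
H*q(r(2)) = -30*7 = -210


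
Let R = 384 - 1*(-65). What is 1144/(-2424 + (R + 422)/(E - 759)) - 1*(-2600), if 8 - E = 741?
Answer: 9403738552/3617479 ≈ 2599.5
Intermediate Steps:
E = -733 (E = 8 - 1*741 = 8 - 741 = -733)
R = 449 (R = 384 + 65 = 449)
1144/(-2424 + (R + 422)/(E - 759)) - 1*(-2600) = 1144/(-2424 + (449 + 422)/(-733 - 759)) - 1*(-2600) = 1144/(-2424 + 871/(-1492)) + 2600 = 1144/(-2424 + 871*(-1/1492)) + 2600 = 1144/(-2424 - 871/1492) + 2600 = 1144/(-3617479/1492) + 2600 = 1144*(-1492/3617479) + 2600 = -1706848/3617479 + 2600 = 9403738552/3617479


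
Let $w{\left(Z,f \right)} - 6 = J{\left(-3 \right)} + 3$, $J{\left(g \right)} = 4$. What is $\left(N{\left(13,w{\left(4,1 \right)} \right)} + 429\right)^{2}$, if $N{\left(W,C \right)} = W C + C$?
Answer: $373321$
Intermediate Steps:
$w{\left(Z,f \right)} = 13$ ($w{\left(Z,f \right)} = 6 + \left(4 + 3\right) = 6 + 7 = 13$)
$N{\left(W,C \right)} = C + C W$ ($N{\left(W,C \right)} = C W + C = C + C W$)
$\left(N{\left(13,w{\left(4,1 \right)} \right)} + 429\right)^{2} = \left(13 \left(1 + 13\right) + 429\right)^{2} = \left(13 \cdot 14 + 429\right)^{2} = \left(182 + 429\right)^{2} = 611^{2} = 373321$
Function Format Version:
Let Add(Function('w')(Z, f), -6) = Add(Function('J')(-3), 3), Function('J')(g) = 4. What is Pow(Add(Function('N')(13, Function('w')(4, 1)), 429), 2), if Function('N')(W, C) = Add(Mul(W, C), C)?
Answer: 373321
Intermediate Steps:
Function('w')(Z, f) = 13 (Function('w')(Z, f) = Add(6, Add(4, 3)) = Add(6, 7) = 13)
Function('N')(W, C) = Add(C, Mul(C, W)) (Function('N')(W, C) = Add(Mul(C, W), C) = Add(C, Mul(C, W)))
Pow(Add(Function('N')(13, Function('w')(4, 1)), 429), 2) = Pow(Add(Mul(13, Add(1, 13)), 429), 2) = Pow(Add(Mul(13, 14), 429), 2) = Pow(Add(182, 429), 2) = Pow(611, 2) = 373321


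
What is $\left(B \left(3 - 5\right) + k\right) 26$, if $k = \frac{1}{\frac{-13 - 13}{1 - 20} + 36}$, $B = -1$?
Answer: $\frac{18707}{355} \approx 52.696$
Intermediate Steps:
$k = \frac{19}{710}$ ($k = \frac{1}{- \frac{26}{-19} + 36} = \frac{1}{\left(-26\right) \left(- \frac{1}{19}\right) + 36} = \frac{1}{\frac{26}{19} + 36} = \frac{1}{\frac{710}{19}} = \frac{19}{710} \approx 0.026761$)
$\left(B \left(3 - 5\right) + k\right) 26 = \left(- (3 - 5) + \frac{19}{710}\right) 26 = \left(\left(-1\right) \left(-2\right) + \frac{19}{710}\right) 26 = \left(2 + \frac{19}{710}\right) 26 = \frac{1439}{710} \cdot 26 = \frac{18707}{355}$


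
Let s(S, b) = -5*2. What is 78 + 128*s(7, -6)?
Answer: -1202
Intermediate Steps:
s(S, b) = -10
78 + 128*s(7, -6) = 78 + 128*(-10) = 78 - 1280 = -1202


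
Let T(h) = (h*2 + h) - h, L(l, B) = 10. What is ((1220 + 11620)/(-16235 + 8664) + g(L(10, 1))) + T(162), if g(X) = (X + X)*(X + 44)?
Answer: 10616844/7571 ≈ 1402.3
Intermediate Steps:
g(X) = 2*X*(44 + X) (g(X) = (2*X)*(44 + X) = 2*X*(44 + X))
T(h) = 2*h (T(h) = (2*h + h) - h = 3*h - h = 2*h)
((1220 + 11620)/(-16235 + 8664) + g(L(10, 1))) + T(162) = ((1220 + 11620)/(-16235 + 8664) + 2*10*(44 + 10)) + 2*162 = (12840/(-7571) + 2*10*54) + 324 = (12840*(-1/7571) + 1080) + 324 = (-12840/7571 + 1080) + 324 = 8163840/7571 + 324 = 10616844/7571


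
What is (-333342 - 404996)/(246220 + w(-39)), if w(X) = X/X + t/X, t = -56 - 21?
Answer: -14397591/4801348 ≈ -2.9987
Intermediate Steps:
t = -77
w(X) = 1 - 77/X (w(X) = X/X - 77/X = 1 - 77/X)
(-333342 - 404996)/(246220 + w(-39)) = (-333342 - 404996)/(246220 + (-77 - 39)/(-39)) = -738338/(246220 - 1/39*(-116)) = -738338/(246220 + 116/39) = -738338/9602696/39 = -738338*39/9602696 = -14397591/4801348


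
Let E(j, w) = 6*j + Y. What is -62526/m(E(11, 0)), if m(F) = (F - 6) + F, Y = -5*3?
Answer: -10421/16 ≈ -651.31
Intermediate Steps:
Y = -15
E(j, w) = -15 + 6*j (E(j, w) = 6*j - 15 = -15 + 6*j)
m(F) = -6 + 2*F (m(F) = (-6 + F) + F = -6 + 2*F)
-62526/m(E(11, 0)) = -62526/(-6 + 2*(-15 + 6*11)) = -62526/(-6 + 2*(-15 + 66)) = -62526/(-6 + 2*51) = -62526/(-6 + 102) = -62526/96 = -62526*1/96 = -10421/16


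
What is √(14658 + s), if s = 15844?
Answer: √30502 ≈ 174.65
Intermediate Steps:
√(14658 + s) = √(14658 + 15844) = √30502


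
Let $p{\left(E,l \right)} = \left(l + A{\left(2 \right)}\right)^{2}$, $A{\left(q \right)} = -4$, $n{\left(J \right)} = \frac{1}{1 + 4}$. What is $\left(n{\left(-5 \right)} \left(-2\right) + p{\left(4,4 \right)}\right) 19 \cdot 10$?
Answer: $-76$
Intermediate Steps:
$n{\left(J \right)} = \frac{1}{5}$
$p{\left(E,l \right)} = \left(-4 + l\right)^{2}$ ($p{\left(E,l \right)} = \left(l - 4\right)^{2} = \left(-4 + l\right)^{2}$)
$\left(n{\left(-5 \right)} \left(-2\right) + p{\left(4,4 \right)}\right) 19 \cdot 10 = \left(\frac{1}{5} \left(-2\right) + \left(-4 + 4\right)^{2}\right) 19 \cdot 10 = \left(- \frac{2}{5} + 0^{2}\right) 19 \cdot 10 = \left(- \frac{2}{5} + 0\right) 19 \cdot 10 = \left(- \frac{2}{5}\right) 19 \cdot 10 = \left(- \frac{38}{5}\right) 10 = -76$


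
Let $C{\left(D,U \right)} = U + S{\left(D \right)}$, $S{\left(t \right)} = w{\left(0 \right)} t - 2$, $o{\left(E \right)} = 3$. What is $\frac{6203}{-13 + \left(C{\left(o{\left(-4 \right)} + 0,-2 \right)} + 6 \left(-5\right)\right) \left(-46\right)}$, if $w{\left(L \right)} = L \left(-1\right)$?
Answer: $\frac{6203}{1551} \approx 3.9994$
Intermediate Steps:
$w{\left(L \right)} = - L$
$S{\left(t \right)} = -2$ ($S{\left(t \right)} = \left(-1\right) 0 t - 2 = 0 t - 2 = 0 - 2 = -2$)
$C{\left(D,U \right)} = -2 + U$ ($C{\left(D,U \right)} = U - 2 = -2 + U$)
$\frac{6203}{-13 + \left(C{\left(o{\left(-4 \right)} + 0,-2 \right)} + 6 \left(-5\right)\right) \left(-46\right)} = \frac{6203}{-13 + \left(\left(-2 - 2\right) + 6 \left(-5\right)\right) \left(-46\right)} = \frac{6203}{-13 + \left(-4 - 30\right) \left(-46\right)} = \frac{6203}{-13 - -1564} = \frac{6203}{-13 + 1564} = \frac{6203}{1551}$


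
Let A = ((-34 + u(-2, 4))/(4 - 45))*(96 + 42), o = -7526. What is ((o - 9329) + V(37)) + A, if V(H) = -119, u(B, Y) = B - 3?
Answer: -690552/41 ≈ -16843.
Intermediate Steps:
u(B, Y) = -3 + B
A = 5382/41 (A = ((-34 + (-3 - 2))/(4 - 45))*(96 + 42) = ((-34 - 5)/(-41))*138 = -39*(-1/41)*138 = (39/41)*138 = 5382/41 ≈ 131.27)
((o - 9329) + V(37)) + A = ((-7526 - 9329) - 119) + 5382/41 = (-16855 - 119) + 5382/41 = -16974 + 5382/41 = -690552/41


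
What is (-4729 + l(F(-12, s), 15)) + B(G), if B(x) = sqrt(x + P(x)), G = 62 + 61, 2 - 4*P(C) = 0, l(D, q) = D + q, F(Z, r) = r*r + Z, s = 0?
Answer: -4726 + sqrt(494)/2 ≈ -4714.9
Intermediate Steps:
F(Z, r) = Z + r**2 (F(Z, r) = r**2 + Z = Z + r**2)
P(C) = 1/2 (P(C) = 1/2 - 1/4*0 = 1/2 + 0 = 1/2)
G = 123
B(x) = sqrt(1/2 + x) (B(x) = sqrt(x + 1/2) = sqrt(1/2 + x))
(-4729 + l(F(-12, s), 15)) + B(G) = (-4729 + ((-12 + 0**2) + 15)) + sqrt(2 + 4*123)/2 = (-4729 + ((-12 + 0) + 15)) + sqrt(2 + 492)/2 = (-4729 + (-12 + 15)) + sqrt(494)/2 = (-4729 + 3) + sqrt(494)/2 = -4726 + sqrt(494)/2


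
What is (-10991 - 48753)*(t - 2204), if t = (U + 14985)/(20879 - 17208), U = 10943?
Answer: 481832731264/3671 ≈ 1.3125e+8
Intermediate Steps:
t = 25928/3671 (t = (10943 + 14985)/(20879 - 17208) = 25928/3671 ≈ 7.0629)
(-10991 - 48753)*(t - 2204) = (-10991 - 48753)*(25928/3671 - 2204) = -59744*(-8064956/3671) = 481832731264/3671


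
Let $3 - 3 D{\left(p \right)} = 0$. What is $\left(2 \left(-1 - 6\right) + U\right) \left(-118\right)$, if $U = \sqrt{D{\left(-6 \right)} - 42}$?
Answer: $1652 - 118 i \sqrt{41} \approx 1652.0 - 755.57 i$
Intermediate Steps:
$D{\left(p \right)} = 1$ ($D{\left(p \right)} = 1 - 0 = 1 + 0 = 1$)
$U = i \sqrt{41}$ ($U = \sqrt{1 - 42} = \sqrt{-41} = i \sqrt{41} \approx 6.4031 i$)
$\left(2 \left(-1 - 6\right) + U\right) \left(-118\right) = \left(2 \left(-1 - 6\right) + i \sqrt{41}\right) \left(-118\right) = \left(2 \left(-7\right) + i \sqrt{41}\right) \left(-118\right) = \left(-14 + i \sqrt{41}\right) \left(-118\right) = 1652 - 118 i \sqrt{41}$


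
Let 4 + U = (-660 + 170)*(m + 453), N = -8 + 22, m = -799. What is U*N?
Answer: 2373504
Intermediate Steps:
N = 14
U = 169536 (U = -4 + (-660 + 170)*(-799 + 453) = -4 - 490*(-346) = -4 + 169540 = 169536)
U*N = 169536*14 = 2373504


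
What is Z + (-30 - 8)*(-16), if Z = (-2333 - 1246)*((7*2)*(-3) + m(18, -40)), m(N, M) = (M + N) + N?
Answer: 165242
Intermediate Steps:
m(N, M) = M + 2*N
Z = 164634 (Z = (-2333 - 1246)*((7*2)*(-3) + (-40 + 2*18)) = -3579*(14*(-3) + (-40 + 36)) = -3579*(-42 - 4) = -3579*(-46) = 164634)
Z + (-30 - 8)*(-16) = 164634 + (-30 - 8)*(-16) = 164634 - 38*(-16) = 164634 + 608 = 165242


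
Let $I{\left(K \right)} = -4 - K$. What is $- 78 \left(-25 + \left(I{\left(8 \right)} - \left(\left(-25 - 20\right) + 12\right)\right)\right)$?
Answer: $312$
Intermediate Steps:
$- 78 \left(-25 + \left(I{\left(8 \right)} - \left(\left(-25 - 20\right) + 12\right)\right)\right) = - 78 \left(-25 - -21\right) = - 78 \left(-25 + \left(-12 + 33\right)\right) = - 78 \left(-25 + 21\right) = \left(-78\right) \left(-4\right) = 312$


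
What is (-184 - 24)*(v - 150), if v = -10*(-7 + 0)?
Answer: 16640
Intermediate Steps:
v = 70 (v = -10*(-7) = 70)
(-184 - 24)*(v - 150) = (-184 - 24)*(70 - 150) = -208*(-80) = 16640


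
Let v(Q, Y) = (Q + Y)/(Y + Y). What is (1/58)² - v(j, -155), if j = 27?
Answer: -215141/521420 ≈ -0.41261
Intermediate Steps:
v(Q, Y) = (Q + Y)/(2*Y) (v(Q, Y) = (Q + Y)/((2*Y)) = (Q + Y)*(1/(2*Y)) = (Q + Y)/(2*Y))
(1/58)² - v(j, -155) = (1/58)² - (27 - 155)/(2*(-155)) = (1/58)² - (-1)*(-128)/(2*155) = 1/3364 - 1*64/155 = 1/3364 - 64/155 = -215141/521420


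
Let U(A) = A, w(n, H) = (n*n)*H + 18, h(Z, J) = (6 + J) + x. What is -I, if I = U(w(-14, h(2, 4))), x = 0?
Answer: -1978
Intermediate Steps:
h(Z, J) = 6 + J (h(Z, J) = (6 + J) + 0 = 6 + J)
w(n, H) = 18 + H*n**2 (w(n, H) = n**2*H + 18 = H*n**2 + 18 = 18 + H*n**2)
I = 1978 (I = 18 + (6 + 4)*(-14)**2 = 18 + 10*196 = 18 + 1960 = 1978)
-I = -1*1978 = -1978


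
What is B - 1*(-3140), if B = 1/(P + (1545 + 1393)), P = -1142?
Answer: 5639441/1796 ≈ 3140.0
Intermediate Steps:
B = 1/1796 (B = 1/(-1142 + (1545 + 1393)) = 1/(-1142 + 2938) = 1/1796 ≈ 0.00055679)
B - 1*(-3140) = 1/1796 - 1*(-3140) = 1/1796 + 3140 = 5639441/1796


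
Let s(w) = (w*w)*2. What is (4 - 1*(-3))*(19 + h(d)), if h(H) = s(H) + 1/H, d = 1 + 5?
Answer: 3829/6 ≈ 638.17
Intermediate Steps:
d = 6
s(w) = 2*w**2 (s(w) = w**2*2 = 2*w**2)
h(H) = 1/H + 2*H**2 (h(H) = 2*H**2 + 1/H = 1/H + 2*H**2)
(4 - 1*(-3))*(19 + h(d)) = (4 - 1*(-3))*(19 + (1 + 2*6**3)/6) = (4 + 3)*(19 + (1 + 2*216)/6) = 7*(19 + (1 + 432)/6) = 7*(19 + (1/6)*433) = 7*(19 + 433/6) = 7*(547/6) = 3829/6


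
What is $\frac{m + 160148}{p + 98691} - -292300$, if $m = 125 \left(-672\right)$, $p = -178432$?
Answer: $\frac{23308218152}{79741} \approx 2.923 \cdot 10^{5}$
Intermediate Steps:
$m = -84000$
$\frac{m + 160148}{p + 98691} - -292300 = \frac{-84000 + 160148}{-178432 + 98691} - -292300 = \frac{76148}{-79741} + 292300 = 76148 \left(- \frac{1}{79741}\right) + 292300 = - \frac{76148}{79741} + 292300 = \frac{23308218152}{79741}$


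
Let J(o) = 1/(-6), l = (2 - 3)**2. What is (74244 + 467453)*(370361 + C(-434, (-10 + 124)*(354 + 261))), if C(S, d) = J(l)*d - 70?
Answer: 194255794382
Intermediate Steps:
l = 1 (l = (-1)**2 = 1)
J(o) = -1/6
C(S, d) = -70 - d/6 (C(S, d) = -d/6 - 70 = -70 - d/6)
(74244 + 467453)*(370361 + C(-434, (-10 + 124)*(354 + 261))) = (74244 + 467453)*(370361 + (-70 - (-10 + 124)*(354 + 261)/6)) = 541697*(370361 + (-70 - 19*615)) = 541697*(370361 + (-70 - 1/6*70110)) = 541697*(370361 + (-70 - 11685)) = 541697*(370361 - 11755) = 541697*358606 = 194255794382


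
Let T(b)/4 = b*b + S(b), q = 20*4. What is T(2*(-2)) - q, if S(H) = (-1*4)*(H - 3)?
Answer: 96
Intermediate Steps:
q = 80
S(H) = 12 - 4*H (S(H) = -4*(-3 + H) = 12 - 4*H)
T(b) = 48 - 16*b + 4*b² (T(b) = 4*(b*b + (12 - 4*b)) = 4*(b² + (12 - 4*b)) = 4*(12 + b² - 4*b) = 48 - 16*b + 4*b²)
T(2*(-2)) - q = (48 - 32*(-2) + 4*(2*(-2))²) - 1*80 = (48 - 16*(-4) + 4*(-4)²) - 80 = (48 + 64 + 4*16) - 80 = (48 + 64 + 64) - 80 = 176 - 80 = 96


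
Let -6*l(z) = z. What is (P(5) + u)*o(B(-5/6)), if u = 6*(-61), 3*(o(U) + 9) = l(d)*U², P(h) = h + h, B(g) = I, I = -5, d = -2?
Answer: 19936/9 ≈ 2215.1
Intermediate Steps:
B(g) = -5
l(z) = -z/6
P(h) = 2*h
o(U) = -9 + U²/9 (o(U) = -9 + ((-⅙*(-2))*U²)/3 = -9 + (U²/3)/3 = -9 + U²/9)
u = -366
(P(5) + u)*o(B(-5/6)) = (2*5 - 366)*(-9 + (⅑)*(-5)²) = (10 - 366)*(-9 + (⅑)*25) = -356*(-9 + 25/9) = -356*(-56/9) = 19936/9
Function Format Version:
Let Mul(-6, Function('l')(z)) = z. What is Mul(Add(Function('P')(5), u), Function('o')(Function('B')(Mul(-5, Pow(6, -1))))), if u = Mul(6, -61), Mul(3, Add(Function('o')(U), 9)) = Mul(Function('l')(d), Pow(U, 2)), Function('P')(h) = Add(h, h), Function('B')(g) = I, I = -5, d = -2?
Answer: Rational(19936, 9) ≈ 2215.1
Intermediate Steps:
Function('B')(g) = -5
Function('l')(z) = Mul(Rational(-1, 6), z)
Function('P')(h) = Mul(2, h)
Function('o')(U) = Add(-9, Mul(Rational(1, 9), Pow(U, 2))) (Function('o')(U) = Add(-9, Mul(Rational(1, 3), Mul(Mul(Rational(-1, 6), -2), Pow(U, 2)))) = Add(-9, Mul(Rational(1, 3), Mul(Rational(1, 3), Pow(U, 2)))) = Add(-9, Mul(Rational(1, 9), Pow(U, 2))))
u = -366
Mul(Add(Function('P')(5), u), Function('o')(Function('B')(Mul(-5, Pow(6, -1))))) = Mul(Add(Mul(2, 5), -366), Add(-9, Mul(Rational(1, 9), Pow(-5, 2)))) = Mul(Add(10, -366), Add(-9, Mul(Rational(1, 9), 25))) = Mul(-356, Add(-9, Rational(25, 9))) = Mul(-356, Rational(-56, 9)) = Rational(19936, 9)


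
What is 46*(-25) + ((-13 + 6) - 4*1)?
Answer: -1161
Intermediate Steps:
46*(-25) + ((-13 + 6) - 4*1) = -1150 + (-7 - 4) = -1150 - 11 = -1161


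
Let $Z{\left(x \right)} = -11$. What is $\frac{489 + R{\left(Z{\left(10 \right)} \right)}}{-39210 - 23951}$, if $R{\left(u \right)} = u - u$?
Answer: $- \frac{489}{63161} \approx -0.0077421$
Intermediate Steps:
$R{\left(u \right)} = 0$
$\frac{489 + R{\left(Z{\left(10 \right)} \right)}}{-39210 - 23951} = \frac{489 + 0}{-39210 - 23951} = \frac{489}{-63161} = 489 \left(- \frac{1}{63161}\right) = - \frac{489}{63161}$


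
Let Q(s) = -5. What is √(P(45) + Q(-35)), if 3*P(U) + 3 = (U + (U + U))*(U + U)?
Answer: 2*√1011 ≈ 63.592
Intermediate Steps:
P(U) = -1 + 2*U² (P(U) = -1 + ((U + (U + U))*(U + U))/3 = -1 + ((U + 2*U)*(2*U))/3 = -1 + ((3*U)*(2*U))/3 = -1 + (6*U²)/3 = -1 + 2*U²)
√(P(45) + Q(-35)) = √((-1 + 2*45²) - 5) = √((-1 + 2*2025) - 5) = √((-1 + 4050) - 5) = √(4049 - 5) = √4044 = 2*√1011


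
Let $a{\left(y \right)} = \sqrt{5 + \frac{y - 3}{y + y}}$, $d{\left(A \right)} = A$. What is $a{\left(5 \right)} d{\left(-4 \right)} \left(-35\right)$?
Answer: $28 \sqrt{130} \approx 319.25$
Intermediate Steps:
$a{\left(y \right)} = \sqrt{5 + \frac{-3 + y}{2 y}}$
$a{\left(5 \right)} d{\left(-4 \right)} \left(-35\right) = \frac{\sqrt{22 - \frac{6}{5}}}{2} \left(-4\right) \left(-35\right) = \frac{\sqrt{\frac{104}{5}}}{2} \left(-4\right) \left(-35\right) = \frac{\frac{2}{5} \sqrt{130}}{2} \left(-4\right) \left(-35\right) = \frac{\sqrt{130}}{5} \left(-4\right) \left(-35\right) = - \frac{4 \sqrt{130}}{5} \left(-35\right) = 28 \sqrt{130}$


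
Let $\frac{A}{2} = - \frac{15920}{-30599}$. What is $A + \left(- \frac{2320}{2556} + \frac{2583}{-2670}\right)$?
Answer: $- \frac{14522404621}{17401957290} \approx -0.83453$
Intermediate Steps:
$A = \frac{31840}{30599}$ ($A = 2 \left(- \frac{15920}{-30599}\right) = 2 \left(\left(-15920\right) \left(- \frac{1}{30599}\right)\right) = 2 \cdot \frac{15920}{30599} = \frac{31840}{30599} \approx 1.0406$)
$A + \left(- \frac{2320}{2556} + \frac{2583}{-2670}\right) = \frac{31840}{30599} + \left(- \frac{2320}{2556} + \frac{2583}{-2670}\right) = \frac{31840}{30599} + \left(\left(-2320\right) \frac{1}{2556} + 2583 \left(- \frac{1}{2670}\right)\right) = \frac{31840}{30599} - \frac{1066379}{568710} = - \frac{14522404621}{17401957290}$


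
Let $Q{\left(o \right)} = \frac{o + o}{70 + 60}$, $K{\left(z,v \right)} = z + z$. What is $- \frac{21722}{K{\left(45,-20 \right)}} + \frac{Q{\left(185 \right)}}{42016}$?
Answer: $- \frac{5932363423}{24579360} \approx -241.36$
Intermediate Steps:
$K{\left(z,v \right)} = 2 z$
$Q{\left(o \right)} = \frac{o}{65}$ ($Q{\left(o \right)} = \frac{2 o}{130} = 2 o \frac{1}{130} = \frac{o}{65}$)
$- \frac{21722}{K{\left(45,-20 \right)}} + \frac{Q{\left(185 \right)}}{42016} = - \frac{21722}{2 \cdot 45} + \frac{\frac{1}{65} \cdot 185}{42016} = - \frac{21722}{90} + \frac{37}{13} \cdot \frac{1}{42016} = \left(-21722\right) \frac{1}{90} + \frac{37}{546208} = - \frac{10861}{45} + \frac{37}{546208} = - \frac{5932363423}{24579360}$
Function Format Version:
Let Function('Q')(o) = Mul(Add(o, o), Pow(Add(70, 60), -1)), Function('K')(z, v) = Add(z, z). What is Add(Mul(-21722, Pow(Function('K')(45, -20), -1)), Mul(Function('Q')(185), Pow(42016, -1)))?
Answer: Rational(-5932363423, 24579360) ≈ -241.36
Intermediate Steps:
Function('K')(z, v) = Mul(2, z)
Function('Q')(o) = Mul(Rational(1, 65), o) (Function('Q')(o) = Mul(Mul(2, o), Pow(130, -1)) = Mul(Mul(2, o), Rational(1, 130)) = Mul(Rational(1, 65), o))
Add(Mul(-21722, Pow(Function('K')(45, -20), -1)), Mul(Function('Q')(185), Pow(42016, -1))) = Add(Mul(-21722, Pow(Mul(2, 45), -1)), Mul(Mul(Rational(1, 65), 185), Pow(42016, -1))) = Add(Mul(-21722, Pow(90, -1)), Mul(Rational(37, 13), Rational(1, 42016))) = Add(Mul(-21722, Rational(1, 90)), Rational(37, 546208)) = Add(Rational(-10861, 45), Rational(37, 546208)) = Rational(-5932363423, 24579360)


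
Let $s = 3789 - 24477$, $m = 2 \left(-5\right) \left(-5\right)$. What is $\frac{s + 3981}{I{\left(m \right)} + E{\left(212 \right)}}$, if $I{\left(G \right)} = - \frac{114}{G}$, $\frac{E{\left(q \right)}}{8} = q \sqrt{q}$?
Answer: $- \frac{23807475}{381125116751} - \frac{35418840000 \sqrt{53}}{381125116751} \approx -0.67662$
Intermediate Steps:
$E{\left(q \right)} = 8 q^{\frac{3}{2}}$ ($E{\left(q \right)} = 8 q \sqrt{q} = 8 q^{\frac{3}{2}}$)
$m = 50$ ($m = \left(-10\right) \left(-5\right) = 50$)
$s = -20688$ ($s = 3789 - 24477 = -20688$)
$\frac{s + 3981}{I{\left(m \right)} + E{\left(212 \right)}} = \frac{-20688 + 3981}{- \frac{114}{50} + 8 \cdot 212^{\frac{3}{2}}} = - \frac{16707}{\left(-114\right) \frac{1}{50} + 8 \cdot 424 \sqrt{53}} = - \frac{16707}{- \frac{57}{25} + 3392 \sqrt{53}}$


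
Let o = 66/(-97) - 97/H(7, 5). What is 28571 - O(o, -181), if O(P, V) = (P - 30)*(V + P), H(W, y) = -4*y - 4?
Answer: 129197065319/5419584 ≈ 23839.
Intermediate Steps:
H(W, y) = -4 - 4*y
o = 7825/2328 (o = 66/(-97) - 97/(-4 - 4*5) = 66*(-1/97) - 97/(-4 - 20) = -66/97 - 97/(-24) = -66/97 - 97*(-1/24) = -66/97 + 97/24 = 7825/2328 ≈ 3.3613)
O(P, V) = (-30 + P)*(P + V)
28571 - O(o, -181) = 28571 - ((7825/2328)² - 30*7825/2328 - 30*(-181) + (7825/2328)*(-181)) = 28571 - (61230625/5419584 - 39125/388 + 5430 - 1416325/2328) = 28571 - 1*25645869145/5419584 = 28571 - 25645869145/5419584 = 129197065319/5419584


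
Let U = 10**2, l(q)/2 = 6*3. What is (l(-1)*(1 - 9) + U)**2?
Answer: 35344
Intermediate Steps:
l(q) = 36 (l(q) = 2*(6*3) = 2*18 = 36)
U = 100
(l(-1)*(1 - 9) + U)**2 = (36*(1 - 9) + 100)**2 = (36*(-8) + 100)**2 = (-288 + 100)**2 = (-188)**2 = 35344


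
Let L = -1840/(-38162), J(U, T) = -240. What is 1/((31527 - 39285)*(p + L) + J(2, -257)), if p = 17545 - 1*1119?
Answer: -19081/2431559034348 ≈ -7.8472e-9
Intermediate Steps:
p = 16426 (p = 17545 - 1119 = 16426)
L = 920/19081 (L = -1840*(-1/38162) = 920/19081 ≈ 0.048216)
1/((31527 - 39285)*(p + L) + J(2, -257)) = 1/((31527 - 39285)*(16426 + 920/19081) - 240) = 1/(-7758*313425426/19081 - 240) = 1/(-2431554454908/19081 - 240) = 1/(-2431559034348/19081) = -19081/2431559034348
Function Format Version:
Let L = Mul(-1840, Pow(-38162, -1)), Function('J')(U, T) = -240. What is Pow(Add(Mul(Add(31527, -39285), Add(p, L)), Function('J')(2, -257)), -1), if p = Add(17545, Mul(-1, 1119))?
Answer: Rational(-19081, 2431559034348) ≈ -7.8472e-9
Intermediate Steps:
p = 16426 (p = Add(17545, -1119) = 16426)
L = Rational(920, 19081) (L = Mul(-1840, Rational(-1, 38162)) = Rational(920, 19081) ≈ 0.048216)
Pow(Add(Mul(Add(31527, -39285), Add(p, L)), Function('J')(2, -257)), -1) = Pow(Add(Mul(Add(31527, -39285), Add(16426, Rational(920, 19081))), -240), -1) = Pow(Add(Mul(-7758, Rational(313425426, 19081)), -240), -1) = Pow(Add(Rational(-2431554454908, 19081), -240), -1) = Pow(Rational(-2431559034348, 19081), -1) = Rational(-19081, 2431559034348)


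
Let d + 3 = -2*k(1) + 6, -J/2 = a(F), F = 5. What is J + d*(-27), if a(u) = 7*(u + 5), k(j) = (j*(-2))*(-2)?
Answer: -5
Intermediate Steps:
k(j) = 4*j (k(j) = -2*j*(-2) = 4*j)
a(u) = 35 + 7*u (a(u) = 7*(5 + u) = 35 + 7*u)
J = -140 (J = -2*(35 + 7*5) = -2*(35 + 35) = -2*70 = -140)
d = -5 (d = -3 + (-8 + 6) = -3 - 2 = -5)
J + d*(-27) = -140 - 5*(-27) = -140 + 135 = -5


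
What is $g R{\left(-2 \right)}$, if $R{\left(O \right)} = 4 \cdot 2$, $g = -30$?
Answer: $-240$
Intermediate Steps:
$R{\left(O \right)} = 8$
$g R{\left(-2 \right)} = \left(-30\right) 8 = -240$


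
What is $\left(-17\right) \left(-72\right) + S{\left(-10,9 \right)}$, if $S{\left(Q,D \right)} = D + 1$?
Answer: $1234$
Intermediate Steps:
$S{\left(Q,D \right)} = 1 + D$
$\left(-17\right) \left(-72\right) + S{\left(-10,9 \right)} = \left(-17\right) \left(-72\right) + \left(1 + 9\right) = 1224 + 10 = 1234$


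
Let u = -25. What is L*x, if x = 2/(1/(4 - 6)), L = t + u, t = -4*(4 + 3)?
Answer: 212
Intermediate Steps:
t = -28 (t = -4*7 = -28)
L = -53 (L = -28 - 25 = -53)
x = -4 (x = 2/(1/(-2)) = 2/(-½) = 2*(-2) = -4)
L*x = -53*(-4) = 212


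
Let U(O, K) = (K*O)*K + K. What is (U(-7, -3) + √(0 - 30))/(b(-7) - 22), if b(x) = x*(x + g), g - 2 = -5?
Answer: -11/8 + I*√30/48 ≈ -1.375 + 0.11411*I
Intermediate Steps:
g = -3 (g = 2 - 5 = -3)
U(O, K) = K + O*K² (U(O, K) = O*K² + K = K + O*K²)
b(x) = x*(-3 + x) (b(x) = x*(x - 3) = x*(-3 + x))
(U(-7, -3) + √(0 - 30))/(b(-7) - 22) = (-3*(1 - 3*(-7)) + √(0 - 30))/(-7*(-3 - 7) - 22) = (-3*(1 + 21) + √(-30))/(-7*(-10) - 22) = (-3*22 + I*√30)/(70 - 22) = (-66 + I*√30)/48 = -11/8 + I*√30/48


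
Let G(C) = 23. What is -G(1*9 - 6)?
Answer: -23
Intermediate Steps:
-G(1*9 - 6) = -1*23 = -23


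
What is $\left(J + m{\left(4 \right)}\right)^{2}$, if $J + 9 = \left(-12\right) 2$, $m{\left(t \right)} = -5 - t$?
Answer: $1764$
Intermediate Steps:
$J = -33$ ($J = -9 - 24 = -33$)
$\left(J + m{\left(4 \right)}\right)^{2} = \left(-33 - 9\right)^{2} = \left(-42\right)^{2} = 1764$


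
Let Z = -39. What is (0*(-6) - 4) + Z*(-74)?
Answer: 2882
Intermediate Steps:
(0*(-6) - 4) + Z*(-74) = (0*(-6) - 4) - 39*(-74) = (0 - 4) + 2886 = -4 + 2886 = 2882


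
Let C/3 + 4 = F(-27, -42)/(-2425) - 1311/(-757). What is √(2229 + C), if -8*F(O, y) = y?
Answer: √1198163881480161/734290 ≈ 47.140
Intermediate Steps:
F(O, y) = -y/8
C = -50012391/7342900 (C = -12 + 3*(-⅛*(-42)/(-2425) - 1311/(-757)) = -12 + 3*((21/4)*(-1/2425) - 1311*(-1/757)) = -12 + 3*(-21/9700 + 1311/757) = -12 + 3*(12700803/7342900) = -12 + 38102409/7342900 = -50012391/7342900 ≈ -6.8110)
√(2229 + C) = √(2229 - 50012391/7342900) = √(16317311709/7342900) = √1198163881480161/734290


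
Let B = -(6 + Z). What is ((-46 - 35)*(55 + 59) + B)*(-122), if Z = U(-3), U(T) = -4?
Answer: 1126792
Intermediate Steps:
Z = -4
B = -2 (B = -(6 - 4) = -1*2 = -2)
((-46 - 35)*(55 + 59) + B)*(-122) = ((-46 - 35)*(55 + 59) - 2)*(-122) = (-81*114 - 2)*(-122) = (-9234 - 2)*(-122) = -9236*(-122) = 1126792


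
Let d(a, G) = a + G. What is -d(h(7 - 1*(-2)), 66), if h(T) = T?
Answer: -75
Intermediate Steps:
d(a, G) = G + a
-d(h(7 - 1*(-2)), 66) = -(66 + (7 - 1*(-2))) = -(66 + (7 + 2)) = -(66 + 9) = -1*75 = -75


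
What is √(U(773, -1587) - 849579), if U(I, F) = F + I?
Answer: I*√850393 ≈ 922.17*I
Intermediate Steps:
√(U(773, -1587) - 849579) = √((-1587 + 773) - 849579) = √(-814 - 849579) = √(-850393) = I*√850393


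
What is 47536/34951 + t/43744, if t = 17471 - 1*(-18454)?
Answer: 3335029459/1528896544 ≈ 2.1813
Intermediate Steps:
t = 35925 (t = 17471 + 18454 = 35925)
47536/34951 + t/43744 = 47536/34951 + 35925/43744 = 3335029459/1528896544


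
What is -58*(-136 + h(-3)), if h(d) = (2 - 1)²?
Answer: 7830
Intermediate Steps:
h(d) = 1 (h(d) = 1² = 1)
-58*(-136 + h(-3)) = -58*(-136 + 1) = -58*(-135) = 7830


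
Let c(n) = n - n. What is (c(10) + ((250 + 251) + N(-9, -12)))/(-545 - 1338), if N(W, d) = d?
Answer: -489/1883 ≈ -0.25969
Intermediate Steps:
c(n) = 0
(c(10) + ((250 + 251) + N(-9, -12)))/(-545 - 1338) = (0 + ((250 + 251) - 12))/(-545 - 1338) = (0 + (501 - 12))/(-1883) = (0 + 489)*(-1/1883) = 489*(-1/1883) = -489/1883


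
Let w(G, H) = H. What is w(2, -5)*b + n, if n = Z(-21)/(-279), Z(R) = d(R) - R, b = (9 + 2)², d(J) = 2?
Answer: -168818/279 ≈ -605.08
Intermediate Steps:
b = 121 (b = 11² = 121)
Z(R) = 2 - R
n = -23/279 (n = (2 - 1*(-21))/(-279) = (2 + 21)*(-1/279) = 23*(-1/279) = -23/279 ≈ -0.082437)
w(2, -5)*b + n = -5*121 - 23/279 = -605 - 23/279 = -168818/279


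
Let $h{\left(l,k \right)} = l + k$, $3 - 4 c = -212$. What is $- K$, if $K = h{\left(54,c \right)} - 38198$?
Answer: $\frac{152361}{4} \approx 38090.0$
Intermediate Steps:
$c = \frac{215}{4}$ ($c = \frac{3}{4} - -53 = \frac{3}{4} + 53 = \frac{215}{4} \approx 53.75$)
$h{\left(l,k \right)} = k + l$
$K = - \frac{152361}{4}$ ($K = \left(\frac{215}{4} + 54\right) - 38198 = \frac{431}{4} - 38198 = - \frac{152361}{4} \approx -38090.0$)
$- K = \left(-1\right) \left(- \frac{152361}{4}\right) = \frac{152361}{4}$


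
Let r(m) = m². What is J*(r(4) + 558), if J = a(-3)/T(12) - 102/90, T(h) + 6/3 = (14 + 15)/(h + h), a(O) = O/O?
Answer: -392042/285 ≈ -1375.6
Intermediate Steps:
a(O) = 1
T(h) = -2 + 29/(2*h) (T(h) = -2 + (14 + 15)/(h + h) = -2 + 29/((2*h)) = -2 + 29*(1/(2*h)) = -2 + 29/(2*h))
J = -683/285 (J = 1/(-2 + (29/2)/12) - 102/90 = 1/(-2 + (29/2)*(1/12)) - 102*1/90 = 1/(-2 + 29/24) - 17/15 = 1/(-19/24) - 17/15 = 1*(-24/19) - 17/15 = -24/19 - 17/15 = -683/285 ≈ -2.3965)
J*(r(4) + 558) = -683*(4² + 558)/285 = -683*(16 + 558)/285 = -683/285*574 = -392042/285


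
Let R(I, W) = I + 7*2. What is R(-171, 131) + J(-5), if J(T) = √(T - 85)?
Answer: -157 + 3*I*√10 ≈ -157.0 + 9.4868*I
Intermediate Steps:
J(T) = √(-85 + T)
R(I, W) = 14 + I (R(I, W) = I + 14 = 14 + I)
R(-171, 131) + J(-5) = (14 - 171) + √(-85 - 5) = -157 + √(-90) = -157 + 3*I*√10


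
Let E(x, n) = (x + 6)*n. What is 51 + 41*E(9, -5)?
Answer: -3024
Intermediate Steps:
E(x, n) = n*(6 + x) (E(x, n) = (6 + x)*n = n*(6 + x))
51 + 41*E(9, -5) = 51 + 41*(-5*(6 + 9)) = 51 + 41*(-5*15) = 51 + 41*(-75) = 51 - 3075 = -3024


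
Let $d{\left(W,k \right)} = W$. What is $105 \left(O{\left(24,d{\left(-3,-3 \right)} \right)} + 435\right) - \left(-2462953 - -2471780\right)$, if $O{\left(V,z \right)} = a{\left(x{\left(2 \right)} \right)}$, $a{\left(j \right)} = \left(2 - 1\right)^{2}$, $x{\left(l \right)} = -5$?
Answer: $36953$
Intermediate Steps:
$a{\left(j \right)} = 1$ ($a{\left(j \right)} = 1^{2} = 1$)
$O{\left(V,z \right)} = 1$
$105 \left(O{\left(24,d{\left(-3,-3 \right)} \right)} + 435\right) - \left(-2462953 - -2471780\right) = 105 \left(1 + 435\right) - \left(-2462953 - -2471780\right) = 105 \cdot 436 - \left(-2462953 + 2471780\right) = 45780 - 8827 = 36953$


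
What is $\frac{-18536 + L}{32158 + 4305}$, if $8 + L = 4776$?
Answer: $- \frac{13768}{36463} \approx -0.37759$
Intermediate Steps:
$L = 4768$ ($L = -8 + 4776 = 4768$)
$\frac{-18536 + L}{32158 + 4305} = \frac{-18536 + 4768}{32158 + 4305} = - \frac{13768}{36463}$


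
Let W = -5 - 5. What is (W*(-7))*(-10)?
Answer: -700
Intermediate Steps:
W = -10
(W*(-7))*(-10) = -10*(-7)*(-10) = 70*(-10) = -700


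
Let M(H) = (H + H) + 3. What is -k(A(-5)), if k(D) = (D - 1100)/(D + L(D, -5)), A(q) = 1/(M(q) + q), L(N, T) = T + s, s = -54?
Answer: -13201/709 ≈ -18.619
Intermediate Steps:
M(H) = 3 + 2*H (M(H) = 2*H + 3 = 3 + 2*H)
L(N, T) = -54 + T (L(N, T) = T - 54 = -54 + T)
A(q) = 1/(3 + 3*q) (A(q) = 1/((3 + 2*q) + q) = 1/(3 + 3*q))
k(D) = (-1100 + D)/(-59 + D) (k(D) = (D - 1100)/(D + (-54 - 5)) = (-1100 + D)/(D - 59) = (-1100 + D)/(-59 + D))
-k(A(-5)) = -(-1100 + 1/(3*(1 - 5)))/(-59 + 1/(3*(1 - 5))) = -(-1100 + (⅓)/(-4))/(-59 + (⅓)/(-4)) = -(-1100 + (⅓)*(-¼))/(-59 + (⅓)*(-¼)) = -(-1100 - 1/12)/(-59 - 1/12) = -(-13201)/((-709/12)*12) = -(-12)*(-13201)/(709*12) = -1*13201/709 = -13201/709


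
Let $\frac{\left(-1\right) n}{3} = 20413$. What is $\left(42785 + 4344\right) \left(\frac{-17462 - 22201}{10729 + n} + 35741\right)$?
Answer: $\frac{85082811897917}{50510} \approx 1.6845 \cdot 10^{9}$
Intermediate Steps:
$n = -61239$ ($n = \left(-3\right) 20413 = -61239$)
$\left(42785 + 4344\right) \left(\frac{-17462 - 22201}{10729 + n} + 35741\right) = \left(42785 + 4344\right) \left(\frac{-17462 - 22201}{10729 - 61239} + 35741\right) = 47129 \left(- \frac{39663}{-50510} + 35741\right) = 47129 \left(\left(-39663\right) \left(- \frac{1}{50510}\right) + 35741\right) = 47129 \left(\frac{39663}{50510} + 35741\right) = 47129 \cdot \frac{1805317573}{50510} = \frac{85082811897917}{50510}$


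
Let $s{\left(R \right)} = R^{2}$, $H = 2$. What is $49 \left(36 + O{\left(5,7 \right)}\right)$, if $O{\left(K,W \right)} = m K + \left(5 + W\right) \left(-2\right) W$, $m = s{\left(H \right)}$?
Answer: $-5488$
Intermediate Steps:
$m = 4$ ($m = 2^{2} = 4$)
$O{\left(K,W \right)} = 4 K + W \left(-10 - 2 W\right)$ ($O{\left(K,W \right)} = 4 K + \left(5 + W\right) \left(-2\right) W = 4 K + \left(-10 - 2 W\right) W = 4 K + W \left(-10 - 2 W\right)$)
$49 \left(36 + O{\left(5,7 \right)}\right) = 49 \left(36 - \left(50 + 98\right)\right) = 49 \left(36 - 148\right) = 49 \left(-112\right) = -5488$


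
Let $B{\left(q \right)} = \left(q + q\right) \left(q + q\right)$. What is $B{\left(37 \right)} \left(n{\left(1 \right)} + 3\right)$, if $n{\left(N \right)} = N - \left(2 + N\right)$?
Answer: $5476$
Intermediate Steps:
$n{\left(N \right)} = -2$
$B{\left(q \right)} = 4 q^{2}$ ($B{\left(q \right)} = 2 q 2 q = 4 q^{2}$)
$B{\left(37 \right)} \left(n{\left(1 \right)} + 3\right) = 4 \cdot 37^{2} \left(-2 + 3\right) = 4 \cdot 1369 \cdot 1 = 5476 \cdot 1 = 5476$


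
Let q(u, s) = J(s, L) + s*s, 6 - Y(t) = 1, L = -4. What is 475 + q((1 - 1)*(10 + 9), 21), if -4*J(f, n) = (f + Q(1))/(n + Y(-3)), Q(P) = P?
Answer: 1821/2 ≈ 910.50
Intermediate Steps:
Y(t) = 5 (Y(t) = 6 - 1*1 = 6 - 1 = 5)
J(f, n) = -(1 + f)/(4*(5 + n)) (J(f, n) = -(f + 1)/(4*(n + 5)) = -(1 + f)/(4*(5 + n)))
q(u, s) = -¼ + s² - s/4 (q(u, s) = (-1 - s)/(4*(5 - 4)) + s*s = (¼)*(-1 - s)/1 + s² = (¼)*1*(-1 - s) + s² = (-¼ - s/4) + s² = -¼ + s² - s/4)
475 + q((1 - 1)*(10 + 9), 21) = 475 + (-¼ + 21² - ¼*21) = 475 + (-¼ + 441 - 21/4) = 475 + 871/2 = 1821/2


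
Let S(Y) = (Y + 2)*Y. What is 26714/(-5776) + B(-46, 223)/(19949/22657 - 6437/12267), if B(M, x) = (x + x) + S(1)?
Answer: 497339301955/395485096 ≈ 1257.5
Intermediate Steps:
S(Y) = Y*(2 + Y) (S(Y) = (2 + Y)*Y = Y*(2 + Y))
B(M, x) = 3 + 2*x (B(M, x) = (x + x) + 1*(2 + 1) = 2*x + 1*3 = 2*x + 3 = 3 + 2*x)
26714/(-5776) + B(-46, 223)/(19949/22657 - 6437/12267) = 26714/(-5776) + (3 + 2*223)/(19949/22657 - 6437/12267) = 26714*(-1/5776) + (3 + 446)/(19949*(1/22657) - 6437*1/12267) = -37/8 + 449/(19949/22657 - 6437/12267) = -37/8 + 449/(98871274/277933419) = -37/8 + 449*(277933419/98871274) = -37/8 + 124792105131/98871274 = 497339301955/395485096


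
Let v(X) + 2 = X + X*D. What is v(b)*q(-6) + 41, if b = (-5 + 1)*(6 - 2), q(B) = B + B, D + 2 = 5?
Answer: 833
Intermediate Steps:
D = 3 (D = -2 + 5 = 3)
q(B) = 2*B
b = -16 (b = -4*4 = -16)
v(X) = -2 + 4*X (v(X) = -2 + (X + X*3) = -2 + (X + 3*X) = -2 + 4*X)
v(b)*q(-6) + 41 = (-2 + 4*(-16))*(2*(-6)) + 41 = (-2 - 64)*(-12) + 41 = -66*(-12) + 41 = 792 + 41 = 833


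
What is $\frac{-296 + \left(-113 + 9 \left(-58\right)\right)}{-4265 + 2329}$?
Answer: $\frac{931}{1936} \approx 0.48089$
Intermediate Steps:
$\frac{-296 + \left(-113 + 9 \left(-58\right)\right)}{-4265 + 2329} = \frac{-296 - 635}{-1936} = \left(-296 - 635\right) \left(- \frac{1}{1936}\right) = \left(-931\right) \left(- \frac{1}{1936}\right) = \frac{931}{1936}$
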